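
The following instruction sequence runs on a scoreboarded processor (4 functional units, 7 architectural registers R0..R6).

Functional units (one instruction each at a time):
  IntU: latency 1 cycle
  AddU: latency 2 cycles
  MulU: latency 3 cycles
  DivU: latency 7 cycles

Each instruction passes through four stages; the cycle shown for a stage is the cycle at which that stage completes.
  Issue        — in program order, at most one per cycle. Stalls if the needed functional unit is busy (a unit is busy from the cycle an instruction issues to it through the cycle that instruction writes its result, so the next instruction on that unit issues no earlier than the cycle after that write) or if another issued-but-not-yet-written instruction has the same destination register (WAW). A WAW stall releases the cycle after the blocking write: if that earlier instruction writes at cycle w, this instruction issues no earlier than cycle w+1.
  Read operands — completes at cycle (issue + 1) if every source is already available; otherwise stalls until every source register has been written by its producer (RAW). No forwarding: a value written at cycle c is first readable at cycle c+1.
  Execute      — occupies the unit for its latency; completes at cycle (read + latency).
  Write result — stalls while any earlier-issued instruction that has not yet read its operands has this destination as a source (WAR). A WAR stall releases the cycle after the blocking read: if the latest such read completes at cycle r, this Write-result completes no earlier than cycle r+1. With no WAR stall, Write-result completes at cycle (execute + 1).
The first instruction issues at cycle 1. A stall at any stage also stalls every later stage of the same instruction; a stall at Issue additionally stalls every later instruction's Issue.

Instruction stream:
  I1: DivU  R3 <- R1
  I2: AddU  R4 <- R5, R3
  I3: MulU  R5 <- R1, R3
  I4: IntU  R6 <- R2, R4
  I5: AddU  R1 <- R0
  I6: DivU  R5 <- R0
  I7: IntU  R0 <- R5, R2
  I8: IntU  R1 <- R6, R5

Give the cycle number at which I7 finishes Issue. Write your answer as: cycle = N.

c1: I1→DivU
c2: I1 RO | I2→AddU
c3: I3→MulU
c4: I4→IntU
c9: I1 EX
c10: I1 WR R3
c11: I2 RO | I3 RO
c13: I2 EX
c14: I2 WR R4 | I3 EX
c15: I3 WR R5 | I4 RO | I5→AddU
c16: I4 EX | I5 RO | I6→DivU
c17: I4 WR R6 | I6 RO
c18: I5 EX | I7→IntU
c19: I5 WR R1
c24: I6 EX
c25: I6 WR R5
c26: I7 RO
c27: I7 EX
c28: I7 WR R0
c29: I8→IntU
c30: I8 RO
c31: I8 EX
c32: I8 WR R1

cycle = 18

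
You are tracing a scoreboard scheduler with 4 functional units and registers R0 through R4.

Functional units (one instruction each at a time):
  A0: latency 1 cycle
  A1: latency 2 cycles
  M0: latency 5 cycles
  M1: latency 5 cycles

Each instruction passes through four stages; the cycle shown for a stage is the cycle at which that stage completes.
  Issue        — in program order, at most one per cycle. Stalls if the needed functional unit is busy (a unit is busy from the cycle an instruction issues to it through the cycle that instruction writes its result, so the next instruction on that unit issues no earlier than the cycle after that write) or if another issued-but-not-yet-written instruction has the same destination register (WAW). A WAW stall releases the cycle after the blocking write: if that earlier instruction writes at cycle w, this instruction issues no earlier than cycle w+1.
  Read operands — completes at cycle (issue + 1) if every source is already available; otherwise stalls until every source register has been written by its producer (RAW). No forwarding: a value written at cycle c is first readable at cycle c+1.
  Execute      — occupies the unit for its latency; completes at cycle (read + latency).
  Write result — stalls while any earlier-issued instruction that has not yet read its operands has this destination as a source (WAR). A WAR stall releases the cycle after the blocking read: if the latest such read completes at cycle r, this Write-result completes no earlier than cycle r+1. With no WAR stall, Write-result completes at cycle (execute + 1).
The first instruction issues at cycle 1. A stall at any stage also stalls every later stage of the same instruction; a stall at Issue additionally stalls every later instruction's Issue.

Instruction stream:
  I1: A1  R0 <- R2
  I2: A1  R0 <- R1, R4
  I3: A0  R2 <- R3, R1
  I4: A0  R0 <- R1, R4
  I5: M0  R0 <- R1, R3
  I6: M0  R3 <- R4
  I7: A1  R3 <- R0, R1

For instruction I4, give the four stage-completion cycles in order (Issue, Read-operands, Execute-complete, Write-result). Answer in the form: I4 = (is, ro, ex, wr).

cycle 1: I1→A1
cycle 2: I1 RO
cycle 4: I1 EX
cycle 5: I1 WR R0
cycle 6: I2→A1
cycle 7: I2 RO · I3→A0
cycle 8: I3 RO
cycle 9: I2 EX · I3 EX
cycle 10: I2 WR R0 · I3 WR R2
cycle 11: I4→A0
cycle 12: I4 RO
cycle 13: I4 EX
cycle 14: I4 WR R0
cycle 15: I5→M0
cycle 16: I5 RO
cycle 21: I5 EX
cycle 22: I5 WR R0
cycle 23: I6→M0
cycle 24: I6 RO
cycle 29: I6 EX
cycle 30: I6 WR R3
cycle 31: I7→A1
cycle 32: I7 RO
cycle 34: I7 EX
cycle 35: I7 WR R3

I4 = (11, 12, 13, 14)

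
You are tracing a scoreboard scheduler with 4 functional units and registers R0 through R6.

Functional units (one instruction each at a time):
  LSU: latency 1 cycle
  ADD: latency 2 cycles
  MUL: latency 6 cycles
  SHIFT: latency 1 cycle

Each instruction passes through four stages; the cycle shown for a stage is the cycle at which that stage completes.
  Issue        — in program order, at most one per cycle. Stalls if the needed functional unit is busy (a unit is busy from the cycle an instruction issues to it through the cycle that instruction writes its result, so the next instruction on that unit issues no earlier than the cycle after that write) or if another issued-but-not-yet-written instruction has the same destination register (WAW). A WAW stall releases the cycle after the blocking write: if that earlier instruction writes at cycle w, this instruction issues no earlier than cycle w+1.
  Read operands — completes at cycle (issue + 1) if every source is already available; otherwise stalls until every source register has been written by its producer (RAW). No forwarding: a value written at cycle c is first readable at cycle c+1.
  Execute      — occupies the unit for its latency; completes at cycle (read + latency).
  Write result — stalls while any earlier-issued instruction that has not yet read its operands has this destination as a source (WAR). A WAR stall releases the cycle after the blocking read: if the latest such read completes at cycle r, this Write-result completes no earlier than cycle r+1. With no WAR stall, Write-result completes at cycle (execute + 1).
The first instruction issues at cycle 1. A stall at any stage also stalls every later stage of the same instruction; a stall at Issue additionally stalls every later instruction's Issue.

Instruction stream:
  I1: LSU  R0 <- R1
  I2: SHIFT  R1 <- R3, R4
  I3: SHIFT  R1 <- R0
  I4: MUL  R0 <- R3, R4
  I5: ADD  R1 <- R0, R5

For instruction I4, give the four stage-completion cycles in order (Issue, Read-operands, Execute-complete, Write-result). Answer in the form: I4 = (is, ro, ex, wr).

cycle 1: I1 issues→LSU
cycle 2: I1 reads; I2 issues→SHIFT
cycle 3: I1 exec-done; I2 reads
cycle 4: I1 writes R0; I2 exec-done
cycle 5: I2 writes R1
cycle 6: I3 issues→SHIFT
cycle 7: I3 reads; I4 issues→MUL
cycle 8: I3 exec-done; I4 reads
cycle 9: I3 writes R1
cycle 10: I5 issues→ADD
cycle 14: I4 exec-done
cycle 15: I4 writes R0
cycle 16: I5 reads
cycle 18: I5 exec-done
cycle 19: I5 writes R1

I4 = (7, 8, 14, 15)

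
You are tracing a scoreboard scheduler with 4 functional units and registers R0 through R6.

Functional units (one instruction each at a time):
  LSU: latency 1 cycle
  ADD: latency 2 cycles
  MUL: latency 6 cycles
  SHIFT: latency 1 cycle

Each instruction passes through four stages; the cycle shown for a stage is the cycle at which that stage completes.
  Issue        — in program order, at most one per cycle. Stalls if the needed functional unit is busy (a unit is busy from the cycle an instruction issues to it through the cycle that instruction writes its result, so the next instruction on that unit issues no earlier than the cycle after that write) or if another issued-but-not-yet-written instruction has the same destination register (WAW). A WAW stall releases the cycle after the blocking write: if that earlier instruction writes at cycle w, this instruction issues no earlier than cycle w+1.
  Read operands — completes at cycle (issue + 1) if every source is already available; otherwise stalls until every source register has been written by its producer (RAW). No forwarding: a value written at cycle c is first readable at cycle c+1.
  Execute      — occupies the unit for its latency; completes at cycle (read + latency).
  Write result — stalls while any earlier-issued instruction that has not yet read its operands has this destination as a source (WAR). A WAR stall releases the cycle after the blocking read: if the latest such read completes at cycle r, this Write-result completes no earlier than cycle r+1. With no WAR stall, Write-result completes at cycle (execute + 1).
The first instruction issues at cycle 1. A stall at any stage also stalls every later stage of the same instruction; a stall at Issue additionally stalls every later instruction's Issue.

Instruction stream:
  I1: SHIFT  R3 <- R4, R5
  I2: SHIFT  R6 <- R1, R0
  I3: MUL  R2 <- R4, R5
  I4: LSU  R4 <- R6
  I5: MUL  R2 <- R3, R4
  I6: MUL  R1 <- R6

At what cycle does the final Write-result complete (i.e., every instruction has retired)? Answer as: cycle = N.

cycle = 32

I1: IS=1 RO=2 EX=3 WR=4
I2: IS=5 RO=6 EX=7 WR=8  [struct: SHIFT busy until I1 writes@4]
I3: IS=6 RO=7 EX=13 WR=14
I4: IS=7 RO=9 EX=10 WR=11  [RAW R6: wait I2 write@8]
I5: IS=15 RO=16 EX=22 WR=23  [struct: MUL busy until I3 writes@14]
I6: IS=24 RO=25 EX=31 WR=32  [struct: MUL busy until I5 writes@23]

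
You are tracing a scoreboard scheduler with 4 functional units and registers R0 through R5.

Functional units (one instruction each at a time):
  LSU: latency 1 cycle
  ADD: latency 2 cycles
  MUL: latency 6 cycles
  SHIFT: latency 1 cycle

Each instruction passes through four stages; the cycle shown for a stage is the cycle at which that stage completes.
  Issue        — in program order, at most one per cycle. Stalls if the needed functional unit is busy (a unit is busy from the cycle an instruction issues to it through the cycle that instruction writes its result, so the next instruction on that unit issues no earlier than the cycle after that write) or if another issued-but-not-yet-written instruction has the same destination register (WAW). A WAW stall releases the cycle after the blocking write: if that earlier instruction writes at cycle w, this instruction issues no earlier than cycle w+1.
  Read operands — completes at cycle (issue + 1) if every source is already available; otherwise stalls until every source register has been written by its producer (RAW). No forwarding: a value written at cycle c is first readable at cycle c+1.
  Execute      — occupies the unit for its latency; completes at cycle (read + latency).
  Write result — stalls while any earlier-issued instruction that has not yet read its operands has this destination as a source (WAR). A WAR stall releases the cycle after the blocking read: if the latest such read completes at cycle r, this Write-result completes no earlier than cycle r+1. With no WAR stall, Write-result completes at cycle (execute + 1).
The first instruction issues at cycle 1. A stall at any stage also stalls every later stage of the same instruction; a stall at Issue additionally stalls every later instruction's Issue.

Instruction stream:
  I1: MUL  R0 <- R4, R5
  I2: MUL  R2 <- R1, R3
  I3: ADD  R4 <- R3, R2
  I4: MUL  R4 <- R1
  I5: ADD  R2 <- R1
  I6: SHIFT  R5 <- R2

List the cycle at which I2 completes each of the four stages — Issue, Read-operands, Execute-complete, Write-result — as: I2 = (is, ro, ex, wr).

  I1 | 1 | 2 | 8 | 9
  I2 | 10 | 11 | 17 | 18   struct: MUL busy until I1 writes@9
  I3 | 11 | 19 | 21 | 22   RAW R2: wait I2 write@18
  I4 | 23 | 24 | 30 | 31   WAW R4: wait I3 write@22
  I5 | 24 | 25 | 27 | 28
  I6 | 25 | 29 | 30 | 31   RAW R2: wait I5 write@28

I2 = (10, 11, 17, 18)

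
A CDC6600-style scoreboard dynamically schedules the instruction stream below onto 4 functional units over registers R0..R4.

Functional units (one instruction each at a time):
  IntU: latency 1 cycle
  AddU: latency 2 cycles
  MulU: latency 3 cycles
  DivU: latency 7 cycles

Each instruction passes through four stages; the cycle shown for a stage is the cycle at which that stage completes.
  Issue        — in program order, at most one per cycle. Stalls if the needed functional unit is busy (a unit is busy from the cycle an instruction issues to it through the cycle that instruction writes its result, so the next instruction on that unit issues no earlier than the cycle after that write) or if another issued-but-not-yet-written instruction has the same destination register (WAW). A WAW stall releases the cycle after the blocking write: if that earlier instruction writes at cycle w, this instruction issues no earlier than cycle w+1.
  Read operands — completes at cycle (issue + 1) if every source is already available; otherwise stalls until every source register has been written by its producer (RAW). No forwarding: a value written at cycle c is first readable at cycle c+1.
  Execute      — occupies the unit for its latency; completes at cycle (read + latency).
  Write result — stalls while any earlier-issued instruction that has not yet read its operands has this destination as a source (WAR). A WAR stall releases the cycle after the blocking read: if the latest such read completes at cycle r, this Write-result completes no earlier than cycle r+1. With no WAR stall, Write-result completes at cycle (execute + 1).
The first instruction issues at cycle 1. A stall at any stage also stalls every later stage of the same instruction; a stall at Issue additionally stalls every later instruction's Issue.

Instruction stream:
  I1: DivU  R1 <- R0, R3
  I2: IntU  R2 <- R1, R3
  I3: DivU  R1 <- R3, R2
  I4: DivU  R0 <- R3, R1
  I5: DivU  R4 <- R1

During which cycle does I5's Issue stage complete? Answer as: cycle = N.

c1: I1→DivU
c2: I1 RO | I2→IntU
c9: I1 EX
c10: I1 WR R1
c11: I2 RO | I3→DivU
c12: I2 EX
c13: I2 WR R2
c14: I3 RO
c21: I3 EX
c22: I3 WR R1
c23: I4→DivU
c24: I4 RO
c31: I4 EX
c32: I4 WR R0
c33: I5→DivU
c34: I5 RO
c41: I5 EX
c42: I5 WR R4

cycle = 33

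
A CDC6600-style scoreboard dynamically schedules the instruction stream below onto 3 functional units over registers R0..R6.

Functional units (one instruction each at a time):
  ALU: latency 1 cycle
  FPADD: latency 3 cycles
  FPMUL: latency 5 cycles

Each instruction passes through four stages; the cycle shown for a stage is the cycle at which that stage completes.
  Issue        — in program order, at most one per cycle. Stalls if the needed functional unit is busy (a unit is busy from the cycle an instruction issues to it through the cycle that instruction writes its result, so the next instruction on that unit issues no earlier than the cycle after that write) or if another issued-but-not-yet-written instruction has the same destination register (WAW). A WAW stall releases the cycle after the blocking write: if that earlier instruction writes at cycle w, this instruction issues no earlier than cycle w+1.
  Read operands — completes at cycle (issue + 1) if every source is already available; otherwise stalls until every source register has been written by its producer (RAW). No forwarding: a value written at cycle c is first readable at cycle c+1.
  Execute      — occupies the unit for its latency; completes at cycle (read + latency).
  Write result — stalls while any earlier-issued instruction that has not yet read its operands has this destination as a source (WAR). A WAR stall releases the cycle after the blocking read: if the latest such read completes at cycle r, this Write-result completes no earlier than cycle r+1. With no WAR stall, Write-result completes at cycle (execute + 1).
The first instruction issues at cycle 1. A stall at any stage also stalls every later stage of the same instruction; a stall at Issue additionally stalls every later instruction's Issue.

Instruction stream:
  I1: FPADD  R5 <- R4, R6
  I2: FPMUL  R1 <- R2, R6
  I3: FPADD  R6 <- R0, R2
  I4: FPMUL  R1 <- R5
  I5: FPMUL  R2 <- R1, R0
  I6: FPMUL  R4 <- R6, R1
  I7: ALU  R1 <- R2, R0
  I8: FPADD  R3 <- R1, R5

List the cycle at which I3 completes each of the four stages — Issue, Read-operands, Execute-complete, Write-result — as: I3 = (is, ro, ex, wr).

I3 = (7, 8, 11, 12)

c1: I1 dispatched to FPADD
c2: I1 operands ready · I2 dispatched to FPMUL
c3: I2 operands ready
c5: I1 complete
c6: R5←I1
c7: I3 dispatched to FPADD
c8: I2 complete · I3 operands ready
c9: R1←I2
c10: I4 dispatched to FPMUL
c11: I3 complete · I4 operands ready
c12: R6←I3
c16: I4 complete
c17: R1←I4
c18: I5 dispatched to FPMUL
c19: I5 operands ready
c24: I5 complete
c25: R2←I5
c26: I6 dispatched to FPMUL
c27: I6 operands ready · I7 dispatched to ALU
c28: I7 operands ready · I8 dispatched to FPADD
c29: I7 complete
c30: R1←I7
c31: I8 operands ready
c32: I6 complete
c33: R4←I6
c34: I8 complete
c35: R3←I8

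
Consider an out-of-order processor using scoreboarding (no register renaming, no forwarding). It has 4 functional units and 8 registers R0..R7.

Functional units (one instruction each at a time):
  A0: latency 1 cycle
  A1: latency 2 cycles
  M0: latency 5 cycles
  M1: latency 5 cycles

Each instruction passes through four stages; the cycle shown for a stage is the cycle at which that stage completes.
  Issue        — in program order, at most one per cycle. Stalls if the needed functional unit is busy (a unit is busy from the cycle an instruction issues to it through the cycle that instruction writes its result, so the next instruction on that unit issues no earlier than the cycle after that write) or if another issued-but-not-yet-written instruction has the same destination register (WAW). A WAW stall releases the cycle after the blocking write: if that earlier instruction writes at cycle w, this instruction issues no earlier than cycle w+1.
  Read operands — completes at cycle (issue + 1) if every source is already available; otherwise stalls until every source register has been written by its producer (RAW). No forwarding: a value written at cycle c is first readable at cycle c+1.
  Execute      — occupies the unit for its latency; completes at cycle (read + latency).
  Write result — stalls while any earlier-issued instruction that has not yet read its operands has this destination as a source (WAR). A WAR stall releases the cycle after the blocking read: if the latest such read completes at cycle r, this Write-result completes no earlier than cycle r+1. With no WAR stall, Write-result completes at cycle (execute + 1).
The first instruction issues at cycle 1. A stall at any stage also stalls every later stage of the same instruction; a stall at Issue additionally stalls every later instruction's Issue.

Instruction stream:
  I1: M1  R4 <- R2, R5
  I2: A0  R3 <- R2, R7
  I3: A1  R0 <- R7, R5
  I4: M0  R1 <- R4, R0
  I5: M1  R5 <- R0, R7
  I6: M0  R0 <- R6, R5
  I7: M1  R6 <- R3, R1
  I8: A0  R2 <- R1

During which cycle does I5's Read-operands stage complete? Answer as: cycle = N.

  I1 | 1 | 2 | 7 | 8
  I2 | 2 | 3 | 4 | 5
  I3 | 3 | 4 | 6 | 7
  I4 | 4 | 9 | 14 | 15   RAW R4: wait I1 write@8
  I5 | 9 | 10 | 15 | 16   struct: M1 busy until I1 writes@8
  I6 | 16 | 17 | 22 | 23   struct: M0 busy until I4 writes@15
  I7 | 17 | 18 | 23 | 24
  I8 | 18 | 19 | 20 | 21

cycle = 10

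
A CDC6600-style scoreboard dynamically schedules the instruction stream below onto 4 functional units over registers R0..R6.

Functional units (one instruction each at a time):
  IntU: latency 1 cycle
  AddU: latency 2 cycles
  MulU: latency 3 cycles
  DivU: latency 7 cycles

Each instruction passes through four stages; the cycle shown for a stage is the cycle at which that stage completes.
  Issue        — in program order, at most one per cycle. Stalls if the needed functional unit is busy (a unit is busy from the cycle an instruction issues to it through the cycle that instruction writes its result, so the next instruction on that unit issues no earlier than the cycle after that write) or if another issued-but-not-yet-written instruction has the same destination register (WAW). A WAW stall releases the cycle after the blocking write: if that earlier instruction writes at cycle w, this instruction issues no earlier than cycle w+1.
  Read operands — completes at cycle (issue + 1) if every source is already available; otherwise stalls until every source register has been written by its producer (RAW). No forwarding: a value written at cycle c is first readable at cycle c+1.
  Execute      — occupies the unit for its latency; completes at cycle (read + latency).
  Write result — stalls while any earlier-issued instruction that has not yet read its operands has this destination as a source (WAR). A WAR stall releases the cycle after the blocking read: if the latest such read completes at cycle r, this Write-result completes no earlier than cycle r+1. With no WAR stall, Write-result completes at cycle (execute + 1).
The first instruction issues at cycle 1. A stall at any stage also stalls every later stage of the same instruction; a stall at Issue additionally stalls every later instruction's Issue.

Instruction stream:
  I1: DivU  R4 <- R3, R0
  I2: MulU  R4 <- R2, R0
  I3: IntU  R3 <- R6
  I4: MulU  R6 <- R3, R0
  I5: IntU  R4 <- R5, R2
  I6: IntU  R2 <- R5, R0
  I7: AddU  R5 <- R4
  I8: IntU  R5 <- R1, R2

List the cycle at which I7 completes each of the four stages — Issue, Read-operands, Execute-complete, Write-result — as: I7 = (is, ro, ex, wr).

I1: IS=1 RO=2 EX=9 WR=10
I2: IS=11 RO=12 EX=15 WR=16  [WAW R4: wait I1 write@10]
I3: IS=12 RO=13 EX=14 WR=15
I4: IS=17 RO=18 EX=21 WR=22  [struct: MulU busy until I2 writes@16]
I5: IS=18 RO=19 EX=20 WR=21
I6: IS=22 RO=23 EX=24 WR=25  [struct: IntU busy until I5 writes@21]
I7: IS=23 RO=24 EX=26 WR=27
I8: IS=28 RO=29 EX=30 WR=31  [WAW R5: wait I7 write@27]

I7 = (23, 24, 26, 27)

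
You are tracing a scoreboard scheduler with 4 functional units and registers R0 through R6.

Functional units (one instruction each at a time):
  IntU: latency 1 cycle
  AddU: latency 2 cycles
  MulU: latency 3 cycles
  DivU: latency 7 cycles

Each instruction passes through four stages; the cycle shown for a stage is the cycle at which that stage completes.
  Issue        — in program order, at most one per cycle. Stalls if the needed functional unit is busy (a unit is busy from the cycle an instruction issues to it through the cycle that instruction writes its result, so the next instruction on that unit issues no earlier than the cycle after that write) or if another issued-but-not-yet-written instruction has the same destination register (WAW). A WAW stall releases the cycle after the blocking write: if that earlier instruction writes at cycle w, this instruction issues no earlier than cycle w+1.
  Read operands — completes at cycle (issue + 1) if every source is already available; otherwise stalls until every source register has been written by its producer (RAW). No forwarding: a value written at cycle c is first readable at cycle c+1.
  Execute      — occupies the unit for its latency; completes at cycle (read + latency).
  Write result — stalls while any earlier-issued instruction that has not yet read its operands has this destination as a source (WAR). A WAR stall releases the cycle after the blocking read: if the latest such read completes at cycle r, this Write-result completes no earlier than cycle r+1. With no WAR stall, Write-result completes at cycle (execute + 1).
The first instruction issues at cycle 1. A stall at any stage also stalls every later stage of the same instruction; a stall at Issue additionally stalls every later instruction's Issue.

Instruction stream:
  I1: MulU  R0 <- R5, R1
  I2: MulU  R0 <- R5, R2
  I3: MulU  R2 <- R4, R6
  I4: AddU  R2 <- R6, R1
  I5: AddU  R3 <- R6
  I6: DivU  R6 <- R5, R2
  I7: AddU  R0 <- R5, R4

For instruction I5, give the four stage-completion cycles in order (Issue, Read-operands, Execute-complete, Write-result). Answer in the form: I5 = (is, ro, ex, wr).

I5 = (24, 25, 27, 28)

[1] I1→MulU
[2] I1 RO
[5] I1 EX
[6] I1 WR R0
[7] I2→MulU
[8] I2 RO
[11] I2 EX
[12] I2 WR R0
[13] I3→MulU
[14] I3 RO
[17] I3 EX
[18] I3 WR R2
[19] I4→AddU
[20] I4 RO
[22] I4 EX
[23] I4 WR R2
[24] I5→AddU
[25] I5 RO; I6→DivU
[26] I6 RO
[27] I5 EX
[28] I5 WR R3
[29] I7→AddU
[30] I7 RO
[32] I7 EX
[33] I6 EX; I7 WR R0
[34] I6 WR R6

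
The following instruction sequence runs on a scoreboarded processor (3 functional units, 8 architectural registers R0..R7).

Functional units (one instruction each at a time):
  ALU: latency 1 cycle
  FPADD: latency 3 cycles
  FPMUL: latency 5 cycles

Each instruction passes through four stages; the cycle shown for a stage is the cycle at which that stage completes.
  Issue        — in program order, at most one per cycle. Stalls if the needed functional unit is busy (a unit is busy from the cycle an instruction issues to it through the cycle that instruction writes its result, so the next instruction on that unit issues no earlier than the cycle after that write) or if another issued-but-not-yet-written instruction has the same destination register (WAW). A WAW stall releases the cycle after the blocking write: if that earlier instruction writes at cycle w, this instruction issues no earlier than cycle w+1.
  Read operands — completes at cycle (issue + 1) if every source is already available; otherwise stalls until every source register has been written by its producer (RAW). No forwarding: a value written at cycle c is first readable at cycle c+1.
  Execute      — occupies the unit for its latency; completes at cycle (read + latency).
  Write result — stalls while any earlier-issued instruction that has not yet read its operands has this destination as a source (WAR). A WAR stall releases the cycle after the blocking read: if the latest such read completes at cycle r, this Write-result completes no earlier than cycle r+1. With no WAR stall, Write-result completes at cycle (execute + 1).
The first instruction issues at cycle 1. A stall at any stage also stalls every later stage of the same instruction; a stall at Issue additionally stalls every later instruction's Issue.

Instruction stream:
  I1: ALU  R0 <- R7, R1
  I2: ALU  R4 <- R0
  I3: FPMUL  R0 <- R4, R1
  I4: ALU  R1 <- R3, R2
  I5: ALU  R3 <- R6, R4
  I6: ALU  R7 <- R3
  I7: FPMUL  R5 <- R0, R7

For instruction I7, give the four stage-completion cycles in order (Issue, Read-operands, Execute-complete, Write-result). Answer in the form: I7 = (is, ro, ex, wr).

[I1] 1/2/3/4
[I2] 5/6/7/8  (struct: ALU busy until I1 writes@4)
[I3] 6/9/14/15  (RAW R4: wait I2 write@8)
[I4] 9/10/11/12  (struct: ALU busy until I2 writes@8)
[I5] 13/14/15/16  (struct: ALU busy until I4 writes@12)
[I6] 17/18/19/20  (struct: ALU busy until I5 writes@16)
[I7] 18/21/26/27  (RAW R7: wait I6 write@20)

I7 = (18, 21, 26, 27)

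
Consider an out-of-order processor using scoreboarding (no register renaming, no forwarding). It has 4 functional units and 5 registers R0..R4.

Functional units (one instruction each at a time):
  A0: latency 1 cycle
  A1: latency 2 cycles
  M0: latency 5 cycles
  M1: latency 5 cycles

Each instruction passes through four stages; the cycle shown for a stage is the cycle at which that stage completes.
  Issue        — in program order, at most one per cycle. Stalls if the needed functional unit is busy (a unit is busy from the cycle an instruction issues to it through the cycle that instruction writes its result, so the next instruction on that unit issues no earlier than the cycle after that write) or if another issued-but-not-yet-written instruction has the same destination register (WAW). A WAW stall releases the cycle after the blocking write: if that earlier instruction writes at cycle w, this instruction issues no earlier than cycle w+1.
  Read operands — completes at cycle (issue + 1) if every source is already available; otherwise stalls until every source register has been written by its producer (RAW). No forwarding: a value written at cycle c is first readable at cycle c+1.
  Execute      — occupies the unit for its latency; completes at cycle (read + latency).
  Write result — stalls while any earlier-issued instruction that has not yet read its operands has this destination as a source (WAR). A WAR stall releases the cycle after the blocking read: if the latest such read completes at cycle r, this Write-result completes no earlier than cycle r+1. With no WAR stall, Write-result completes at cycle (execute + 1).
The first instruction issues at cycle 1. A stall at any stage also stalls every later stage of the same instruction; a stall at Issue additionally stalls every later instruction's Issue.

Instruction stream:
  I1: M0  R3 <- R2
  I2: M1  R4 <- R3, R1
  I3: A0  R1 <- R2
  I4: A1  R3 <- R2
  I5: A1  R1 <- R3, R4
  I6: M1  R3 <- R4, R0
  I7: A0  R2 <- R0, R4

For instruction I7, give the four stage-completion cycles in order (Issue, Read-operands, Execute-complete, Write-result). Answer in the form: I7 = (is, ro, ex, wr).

[I1] 1/2/7/8
[I2] 2/9/14/15  (RAW R3: wait I1 write@8)
[I3] 3/4/5/10  (WAR R1: wait I2 read@9)
[I4] 9/10/12/13  (WAW R3: wait I1 write@8)
[I5] 14/16/18/19  (struct: A1 busy until I4 writes@13; RAW R4: wait I2 write@15)
[I6] 16/17/22/23  (struct: M1 busy until I2 writes@15)
[I7] 17/18/19/20

I7 = (17, 18, 19, 20)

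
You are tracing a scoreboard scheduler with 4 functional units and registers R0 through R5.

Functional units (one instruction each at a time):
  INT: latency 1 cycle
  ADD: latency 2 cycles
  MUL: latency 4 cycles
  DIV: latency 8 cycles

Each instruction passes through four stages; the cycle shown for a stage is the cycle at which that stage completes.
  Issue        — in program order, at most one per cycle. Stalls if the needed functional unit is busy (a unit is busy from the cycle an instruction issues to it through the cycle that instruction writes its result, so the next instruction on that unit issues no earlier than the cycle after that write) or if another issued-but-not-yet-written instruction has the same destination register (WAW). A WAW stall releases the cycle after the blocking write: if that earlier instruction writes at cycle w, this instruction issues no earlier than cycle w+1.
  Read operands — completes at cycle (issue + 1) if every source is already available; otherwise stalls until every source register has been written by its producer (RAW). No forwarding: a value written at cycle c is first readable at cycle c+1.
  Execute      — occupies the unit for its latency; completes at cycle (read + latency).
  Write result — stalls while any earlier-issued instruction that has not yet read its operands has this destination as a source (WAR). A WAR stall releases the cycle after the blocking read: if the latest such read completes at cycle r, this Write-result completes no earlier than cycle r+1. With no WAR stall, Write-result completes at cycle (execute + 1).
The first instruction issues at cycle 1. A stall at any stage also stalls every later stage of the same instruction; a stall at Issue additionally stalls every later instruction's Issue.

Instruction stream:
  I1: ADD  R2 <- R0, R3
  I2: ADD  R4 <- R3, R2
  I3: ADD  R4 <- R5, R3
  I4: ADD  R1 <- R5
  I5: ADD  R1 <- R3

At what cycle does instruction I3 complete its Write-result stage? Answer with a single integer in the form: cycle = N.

cycle = 15

I1 -> (1, 2, 4, 5)
I2 -> (6, 7, 9, 10)  // struct: ADD busy until I1 writes@5
I3 -> (11, 12, 14, 15)  // struct: ADD busy until I2 writes@10
I4 -> (16, 17, 19, 20)  // struct: ADD busy until I3 writes@15
I5 -> (21, 22, 24, 25)  // struct: ADD busy until I4 writes@20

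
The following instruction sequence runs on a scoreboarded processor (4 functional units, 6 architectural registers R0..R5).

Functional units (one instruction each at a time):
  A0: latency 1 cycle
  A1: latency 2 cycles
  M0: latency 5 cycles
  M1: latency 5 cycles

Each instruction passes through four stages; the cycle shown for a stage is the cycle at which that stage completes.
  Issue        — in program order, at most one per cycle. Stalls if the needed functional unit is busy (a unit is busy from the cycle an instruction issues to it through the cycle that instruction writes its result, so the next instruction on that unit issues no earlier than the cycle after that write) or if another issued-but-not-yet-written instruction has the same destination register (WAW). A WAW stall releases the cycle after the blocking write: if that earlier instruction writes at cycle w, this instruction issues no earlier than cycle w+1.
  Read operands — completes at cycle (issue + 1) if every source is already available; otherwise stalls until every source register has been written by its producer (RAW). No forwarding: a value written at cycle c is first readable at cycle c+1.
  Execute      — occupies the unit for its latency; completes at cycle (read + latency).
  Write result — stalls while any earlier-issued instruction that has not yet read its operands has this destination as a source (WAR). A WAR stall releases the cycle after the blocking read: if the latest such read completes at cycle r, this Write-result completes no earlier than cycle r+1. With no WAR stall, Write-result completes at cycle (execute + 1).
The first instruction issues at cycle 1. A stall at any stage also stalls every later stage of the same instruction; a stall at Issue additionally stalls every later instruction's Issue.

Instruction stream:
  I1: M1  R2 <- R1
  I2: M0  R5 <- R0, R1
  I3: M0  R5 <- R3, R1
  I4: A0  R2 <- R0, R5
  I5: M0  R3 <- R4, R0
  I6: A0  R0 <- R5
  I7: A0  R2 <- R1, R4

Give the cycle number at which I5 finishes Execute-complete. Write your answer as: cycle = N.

cycle = 24

[1] issue I1 (M1)
[2] I1 read-ops; issue I2 (M0)
[3] I2 read-ops
[7] I1 finished on M1
[8] I1→R2; I2 finished on M0
[9] I2→R5
[10] issue I3 (M0)
[11] I3 read-ops; issue I4 (A0)
[16] I3 finished on M0
[17] I3→R5
[18] I4 read-ops; issue I5 (M0)
[19] I4 finished on A0; I5 read-ops
[20] I4→R2
[21] issue I6 (A0)
[22] I6 read-ops
[23] I6 finished on A0
[24] I5 finished on M0; I6→R0
[25] I5→R3; issue I7 (A0)
[26] I7 read-ops
[27] I7 finished on A0
[28] I7→R2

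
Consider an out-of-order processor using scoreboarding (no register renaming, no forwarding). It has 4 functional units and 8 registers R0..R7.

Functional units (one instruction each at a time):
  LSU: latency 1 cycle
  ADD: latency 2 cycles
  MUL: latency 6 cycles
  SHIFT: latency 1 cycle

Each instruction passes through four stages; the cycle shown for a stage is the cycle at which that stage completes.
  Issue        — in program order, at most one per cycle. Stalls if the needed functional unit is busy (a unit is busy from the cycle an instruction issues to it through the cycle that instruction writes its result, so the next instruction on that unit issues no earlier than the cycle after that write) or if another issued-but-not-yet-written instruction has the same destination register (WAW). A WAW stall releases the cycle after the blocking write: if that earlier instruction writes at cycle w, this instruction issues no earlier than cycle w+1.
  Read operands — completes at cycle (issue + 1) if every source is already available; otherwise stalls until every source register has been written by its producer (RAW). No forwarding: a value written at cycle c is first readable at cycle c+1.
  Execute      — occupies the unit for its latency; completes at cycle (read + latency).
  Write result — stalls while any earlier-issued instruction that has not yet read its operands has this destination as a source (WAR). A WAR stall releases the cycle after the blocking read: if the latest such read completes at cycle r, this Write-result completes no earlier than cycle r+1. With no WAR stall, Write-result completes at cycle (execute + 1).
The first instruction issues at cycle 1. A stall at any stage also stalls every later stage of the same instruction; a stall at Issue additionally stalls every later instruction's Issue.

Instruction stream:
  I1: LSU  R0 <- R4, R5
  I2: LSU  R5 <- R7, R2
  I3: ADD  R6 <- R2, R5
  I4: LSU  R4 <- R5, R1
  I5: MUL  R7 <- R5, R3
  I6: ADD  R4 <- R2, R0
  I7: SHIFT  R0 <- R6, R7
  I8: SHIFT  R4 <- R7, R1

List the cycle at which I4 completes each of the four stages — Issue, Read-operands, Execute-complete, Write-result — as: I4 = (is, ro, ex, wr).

t=1  I1 issues→LSU
t=2  I1 reads
t=3  I1 exec-done
t=4  I1 writes R0
t=5  I2 issues→LSU
t=6  I2 reads; I3 issues→ADD
t=7  I2 exec-done
t=8  I2 writes R5
t=9  I3 reads; I4 issues→LSU
t=10  I4 reads; I5 issues→MUL
t=11  I3 exec-done; I4 exec-done; I5 reads
t=12  I3 writes R6; I4 writes R4
t=13  I6 issues→ADD
t=14  I6 reads; I7 issues→SHIFT
t=16  I6 exec-done
t=17  I5 exec-done; I6 writes R4
t=18  I5 writes R7
t=19  I7 reads
t=20  I7 exec-done
t=21  I7 writes R0
t=22  I8 issues→SHIFT
t=23  I8 reads
t=24  I8 exec-done
t=25  I8 writes R4

I4 = (9, 10, 11, 12)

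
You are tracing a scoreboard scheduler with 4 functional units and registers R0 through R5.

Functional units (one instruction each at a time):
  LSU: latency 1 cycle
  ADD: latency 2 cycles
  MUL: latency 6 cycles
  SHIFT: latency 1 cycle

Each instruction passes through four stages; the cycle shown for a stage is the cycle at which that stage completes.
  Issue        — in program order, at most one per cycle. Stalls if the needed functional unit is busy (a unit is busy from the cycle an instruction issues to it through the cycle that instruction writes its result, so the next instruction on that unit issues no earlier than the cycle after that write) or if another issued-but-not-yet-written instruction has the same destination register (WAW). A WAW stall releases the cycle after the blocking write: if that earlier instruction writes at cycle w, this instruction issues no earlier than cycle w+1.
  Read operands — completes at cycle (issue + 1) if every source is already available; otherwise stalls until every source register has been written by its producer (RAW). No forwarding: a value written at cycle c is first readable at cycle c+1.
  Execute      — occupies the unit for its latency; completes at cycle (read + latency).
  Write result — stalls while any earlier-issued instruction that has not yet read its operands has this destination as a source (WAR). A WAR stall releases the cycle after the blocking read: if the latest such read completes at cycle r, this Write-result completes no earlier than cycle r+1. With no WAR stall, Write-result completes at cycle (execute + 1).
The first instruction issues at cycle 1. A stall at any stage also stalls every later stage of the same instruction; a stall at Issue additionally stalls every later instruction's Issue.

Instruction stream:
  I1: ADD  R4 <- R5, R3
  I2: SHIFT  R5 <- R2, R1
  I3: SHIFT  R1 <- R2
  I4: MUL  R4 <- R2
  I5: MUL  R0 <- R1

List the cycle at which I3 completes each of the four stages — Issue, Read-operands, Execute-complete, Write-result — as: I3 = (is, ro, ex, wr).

t=1  I1 dispatched to ADD
t=2  I1 operands ready · I2 dispatched to SHIFT
t=3  I2 operands ready
t=4  I1 complete · I2 complete
t=5  R4←I1 · R5←I2
t=6  I3 dispatched to SHIFT
t=7  I3 operands ready · I4 dispatched to MUL
t=8  I3 complete · I4 operands ready
t=9  R1←I3
t=14  I4 complete
t=15  R4←I4
t=16  I5 dispatched to MUL
t=17  I5 operands ready
t=23  I5 complete
t=24  R0←I5

I3 = (6, 7, 8, 9)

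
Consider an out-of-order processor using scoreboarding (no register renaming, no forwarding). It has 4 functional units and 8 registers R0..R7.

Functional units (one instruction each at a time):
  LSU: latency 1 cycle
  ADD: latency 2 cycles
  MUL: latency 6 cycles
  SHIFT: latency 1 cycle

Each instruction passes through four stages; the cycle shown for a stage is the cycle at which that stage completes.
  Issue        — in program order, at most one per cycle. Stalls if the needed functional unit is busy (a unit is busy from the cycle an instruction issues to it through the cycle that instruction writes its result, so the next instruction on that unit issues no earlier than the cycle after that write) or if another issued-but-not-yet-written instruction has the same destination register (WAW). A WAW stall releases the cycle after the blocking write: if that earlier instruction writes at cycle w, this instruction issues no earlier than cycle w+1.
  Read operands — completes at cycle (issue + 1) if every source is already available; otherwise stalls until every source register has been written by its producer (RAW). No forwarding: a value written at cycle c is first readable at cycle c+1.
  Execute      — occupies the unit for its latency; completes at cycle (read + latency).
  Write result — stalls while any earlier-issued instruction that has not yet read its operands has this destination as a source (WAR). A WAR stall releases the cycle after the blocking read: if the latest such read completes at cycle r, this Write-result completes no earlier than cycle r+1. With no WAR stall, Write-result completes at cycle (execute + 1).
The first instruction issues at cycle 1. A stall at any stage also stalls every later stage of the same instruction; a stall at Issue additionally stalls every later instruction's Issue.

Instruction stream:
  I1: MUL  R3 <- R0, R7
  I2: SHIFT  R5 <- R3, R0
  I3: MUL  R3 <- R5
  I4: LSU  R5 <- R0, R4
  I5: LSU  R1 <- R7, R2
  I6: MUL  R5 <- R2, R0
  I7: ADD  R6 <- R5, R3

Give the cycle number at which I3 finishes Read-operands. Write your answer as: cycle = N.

cycle = 13

[I1] 1/2/8/9
[I2] 2/10/11/12  (RAW R3: wait I1 write@9)
[I3] 10/13/19/20  (struct: MUL busy until I1 writes@9; RAW R5: wait I2 write@12)
[I4] 13/14/15/16  (WAW R5: wait I2 write@12)
[I5] 17/18/19/20  (struct: LSU busy until I4 writes@16)
[I6] 21/22/28/29  (struct: MUL busy until I3 writes@20)
[I7] 22/30/32/33  (RAW R5: wait I6 write@29)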